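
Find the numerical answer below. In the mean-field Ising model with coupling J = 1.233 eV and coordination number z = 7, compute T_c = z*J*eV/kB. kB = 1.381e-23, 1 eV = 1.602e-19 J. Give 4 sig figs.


Step 1: z*J = 7*1.233 = 8.631 eV
Step 2: Convert to Joules: 8.631*1.602e-19 = 1.383e-18 J
Step 3: T_c = 1.383e-18 / 1.381e-23 = 1.001e+05 K

1.001e+05


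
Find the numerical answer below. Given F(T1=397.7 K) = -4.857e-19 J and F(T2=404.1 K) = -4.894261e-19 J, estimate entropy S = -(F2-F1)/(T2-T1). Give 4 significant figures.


Step 1: dF = F2 - F1 = -4.894261e-19 - (-4.857e-19) = -3.7261e-21 J
Step 2: dT = T2 - T1 = 404.1 - 397.7 = 6.4 K
Step 3: S = -dF/dT = -(-3.7261e-21)/6.4 = 5.822e-22 J/K

5.822e-22


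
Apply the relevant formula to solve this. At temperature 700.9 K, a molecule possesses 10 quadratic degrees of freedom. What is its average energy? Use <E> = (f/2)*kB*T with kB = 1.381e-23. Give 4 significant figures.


Step 1: f/2 = 10/2 = 5
Step 2: kB*T = 1.381e-23 * 700.9 = 9.679e-21
Step 3: <E> = 5 * 9.679e-21 = 4.84e-20 J

4.84e-20


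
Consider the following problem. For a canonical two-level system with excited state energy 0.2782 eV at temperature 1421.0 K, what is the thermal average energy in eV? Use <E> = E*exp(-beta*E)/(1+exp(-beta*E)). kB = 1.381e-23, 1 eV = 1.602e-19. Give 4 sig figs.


Step 1: beta*E = 0.2782*1.602e-19/(1.381e-23*1421.0) = 2.271
Step 2: exp(-beta*E) = 0.1032
Step 3: <E> = 0.2782*0.1032/(1+0.1032) = 0.02602 eV

0.02602


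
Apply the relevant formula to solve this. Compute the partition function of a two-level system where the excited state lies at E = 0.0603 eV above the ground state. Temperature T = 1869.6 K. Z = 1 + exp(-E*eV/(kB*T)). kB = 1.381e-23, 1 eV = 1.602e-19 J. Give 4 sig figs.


Step 1: Compute beta*E = E*eV/(kB*T) = 0.0603*1.602e-19/(1.381e-23*1869.6) = 0.3741
Step 2: exp(-beta*E) = exp(-0.3741) = 0.6879
Step 3: Z = 1 + 0.6879 = 1.688

1.688


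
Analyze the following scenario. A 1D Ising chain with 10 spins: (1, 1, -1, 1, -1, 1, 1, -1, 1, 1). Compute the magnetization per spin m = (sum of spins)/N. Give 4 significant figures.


Step 1: Count up spins (+1): 7, down spins (-1): 3
Step 2: Total magnetization M = 7 - 3 = 4
Step 3: m = M/N = 4/10 = 0.4

0.4


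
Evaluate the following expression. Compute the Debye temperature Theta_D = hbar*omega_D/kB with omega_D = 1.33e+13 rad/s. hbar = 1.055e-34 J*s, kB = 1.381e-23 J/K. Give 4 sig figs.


Step 1: hbar*omega_D = 1.055e-34 * 1.33e+13 = 1.403e-21 J
Step 2: Theta_D = 1.403e-21 / 1.381e-23
Step 3: Theta_D = 101.6 K

101.6


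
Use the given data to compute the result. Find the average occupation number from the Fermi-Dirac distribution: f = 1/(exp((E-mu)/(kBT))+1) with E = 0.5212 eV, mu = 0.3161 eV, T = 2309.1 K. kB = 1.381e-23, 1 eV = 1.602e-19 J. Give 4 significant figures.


Step 1: (E - mu) = 0.5212 - 0.3161 = 0.2051 eV
Step 2: Convert: (E-mu)*eV = 3.286e-20 J
Step 3: x = (E-mu)*eV/(kB*T) = 1.03
Step 4: f = 1/(exp(1.03)+1) = 0.263

0.263


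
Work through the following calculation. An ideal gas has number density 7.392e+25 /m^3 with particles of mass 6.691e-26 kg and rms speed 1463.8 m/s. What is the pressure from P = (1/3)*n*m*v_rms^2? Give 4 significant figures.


Step 1: v_rms^2 = 1463.8^2 = 2.143e+06
Step 2: n*m = 7.392e+25*6.691e-26 = 4.946
Step 3: P = (1/3)*4.946*2.143e+06 = 3.533e+06 Pa

3.533e+06


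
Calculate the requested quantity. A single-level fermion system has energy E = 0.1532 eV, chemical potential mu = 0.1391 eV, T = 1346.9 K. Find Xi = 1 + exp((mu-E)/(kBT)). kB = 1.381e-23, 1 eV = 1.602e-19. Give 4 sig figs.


Step 1: (mu - E) = 0.1391 - 0.1532 = -0.0141 eV
Step 2: x = (mu-E)*eV/(kB*T) = -0.0141*1.602e-19/(1.381e-23*1346.9) = -0.1214
Step 3: exp(x) = 0.8856
Step 4: Xi = 1 + 0.8856 = 1.886

1.886


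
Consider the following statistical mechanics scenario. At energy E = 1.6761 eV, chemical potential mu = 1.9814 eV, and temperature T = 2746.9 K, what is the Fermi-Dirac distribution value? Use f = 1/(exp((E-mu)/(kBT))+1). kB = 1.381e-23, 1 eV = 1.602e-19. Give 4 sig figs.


Step 1: (E - mu) = 1.6761 - 1.9814 = -0.3053 eV
Step 2: Convert: (E-mu)*eV = -4.891e-20 J
Step 3: x = (E-mu)*eV/(kB*T) = -1.289
Step 4: f = 1/(exp(-1.289)+1) = 0.784

0.784


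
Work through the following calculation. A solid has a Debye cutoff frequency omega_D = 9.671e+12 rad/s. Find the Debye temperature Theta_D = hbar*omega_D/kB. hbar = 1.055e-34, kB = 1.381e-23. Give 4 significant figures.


Step 1: hbar*omega_D = 1.055e-34 * 9.671e+12 = 1.02e-21 J
Step 2: Theta_D = 1.02e-21 / 1.381e-23
Step 3: Theta_D = 73.88 K

73.88


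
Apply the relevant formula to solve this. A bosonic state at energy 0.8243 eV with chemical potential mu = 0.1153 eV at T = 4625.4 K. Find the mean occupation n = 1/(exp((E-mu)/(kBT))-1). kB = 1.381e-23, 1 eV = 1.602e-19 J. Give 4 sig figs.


Step 1: (E - mu) = 0.709 eV
Step 2: x = (E-mu)*eV/(kB*T) = 0.709*1.602e-19/(1.381e-23*4625.4) = 1.778
Step 3: exp(x) = 5.919
Step 4: n = 1/(exp(x)-1) = 0.2033

0.2033


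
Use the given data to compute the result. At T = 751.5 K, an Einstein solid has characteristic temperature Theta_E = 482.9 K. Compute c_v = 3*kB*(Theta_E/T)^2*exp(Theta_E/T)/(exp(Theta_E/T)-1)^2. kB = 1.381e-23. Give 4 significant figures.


Step 1: x = Theta_E/T = 482.9/751.5 = 0.6426
Step 2: x^2 = 0.4129
Step 3: exp(x) = 1.901
Step 4: c_v = 3*1.381e-23*0.4129*1.901/(1.901-1)^2 = 4.003e-23

4.003e-23


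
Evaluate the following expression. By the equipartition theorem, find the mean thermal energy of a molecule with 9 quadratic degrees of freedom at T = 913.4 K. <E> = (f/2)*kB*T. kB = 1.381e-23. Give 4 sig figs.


Step 1: f/2 = 9/2 = 4.5
Step 2: kB*T = 1.381e-23 * 913.4 = 1.261e-20
Step 3: <E> = 4.5 * 1.261e-20 = 5.676e-20 J

5.676e-20


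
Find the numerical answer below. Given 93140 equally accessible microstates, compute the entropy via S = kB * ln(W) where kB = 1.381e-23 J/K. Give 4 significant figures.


Step 1: ln(W) = ln(93140) = 11.44
Step 2: S = kB * ln(W) = 1.381e-23 * 11.44
Step 3: S = 1.58e-22 J/K

1.58e-22


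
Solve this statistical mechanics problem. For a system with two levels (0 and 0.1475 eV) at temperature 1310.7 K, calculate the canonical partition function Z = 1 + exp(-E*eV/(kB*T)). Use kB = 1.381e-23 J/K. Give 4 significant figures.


Step 1: Compute beta*E = E*eV/(kB*T) = 0.1475*1.602e-19/(1.381e-23*1310.7) = 1.305
Step 2: exp(-beta*E) = exp(-1.305) = 0.2711
Step 3: Z = 1 + 0.2711 = 1.271

1.271


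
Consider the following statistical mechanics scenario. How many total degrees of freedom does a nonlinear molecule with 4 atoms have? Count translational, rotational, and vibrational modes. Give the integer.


Step 1: Translational DOF = 3
Step 2: Rotational DOF (nonlinear) = 3
Step 3: Vibrational DOF = 3*4 - 6 = 6
Step 4: Total = 3 + 3 + 6 = 12

12


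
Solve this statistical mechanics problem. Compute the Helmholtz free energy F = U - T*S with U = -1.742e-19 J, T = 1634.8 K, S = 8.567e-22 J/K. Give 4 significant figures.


Step 1: T*S = 1634.8 * 8.567e-22 = 1.401e-18 J
Step 2: F = U - T*S = -1.742e-19 - 1.401e-18
Step 3: F = -1.575e-18 J

-1.575e-18


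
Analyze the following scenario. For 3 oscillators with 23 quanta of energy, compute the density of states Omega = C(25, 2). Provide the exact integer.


Step 1: Use binomial coefficient C(25, 2)
Step 2: Numerator = 25! / 23!
Step 3: Denominator = 2!
Step 4: Omega = 300

300


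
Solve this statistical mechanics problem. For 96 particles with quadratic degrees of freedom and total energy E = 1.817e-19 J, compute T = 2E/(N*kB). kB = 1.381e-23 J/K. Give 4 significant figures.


Step 1: Numerator = 2*E = 2*1.817e-19 = 3.634e-19 J
Step 2: Denominator = N*kB = 96*1.381e-23 = 1.326e-21
Step 3: T = 3.634e-19 / 1.326e-21 = 274.1 K

274.1


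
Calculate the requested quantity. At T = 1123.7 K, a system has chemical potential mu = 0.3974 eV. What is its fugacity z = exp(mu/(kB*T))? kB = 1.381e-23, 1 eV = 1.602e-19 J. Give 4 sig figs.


Step 1: Convert mu to Joules: 0.3974*1.602e-19 = 6.366e-20 J
Step 2: kB*T = 1.381e-23*1123.7 = 1.552e-20 J
Step 3: mu/(kB*T) = 4.102
Step 4: z = exp(4.102) = 60.49

60.49


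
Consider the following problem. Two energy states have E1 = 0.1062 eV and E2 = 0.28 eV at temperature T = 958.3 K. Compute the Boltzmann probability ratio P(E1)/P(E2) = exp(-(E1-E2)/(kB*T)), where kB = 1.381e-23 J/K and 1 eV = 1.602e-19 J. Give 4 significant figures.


Step 1: Compute energy difference dE = E1 - E2 = 0.1062 - 0.28 = -0.1738 eV
Step 2: Convert to Joules: dE_J = -0.1738 * 1.602e-19 = -2.784e-20 J
Step 3: Compute exponent = -dE_J / (kB * T) = -(-2.784e-20) / (1.381e-23 * 958.3) = 2.104
Step 4: P(E1)/P(E2) = exp(2.104) = 8.198

8.198


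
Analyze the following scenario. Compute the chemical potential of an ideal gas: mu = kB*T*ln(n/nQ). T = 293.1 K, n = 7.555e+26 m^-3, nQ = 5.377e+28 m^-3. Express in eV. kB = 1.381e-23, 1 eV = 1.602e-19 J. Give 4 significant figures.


Step 1: n/nQ = 7.555e+26/5.377e+28 = 0.01405
Step 2: ln(n/nQ) = -4.265
Step 3: mu = kB*T*ln(n/nQ) = 4.048e-21*-4.265 = -1.726e-20 J
Step 4: Convert to eV: -1.726e-20/1.602e-19 = -0.1078 eV

-0.1078


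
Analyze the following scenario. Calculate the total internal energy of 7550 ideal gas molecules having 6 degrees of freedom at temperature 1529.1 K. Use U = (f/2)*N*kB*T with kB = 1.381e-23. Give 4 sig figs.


Step 1: f/2 = 6/2 = 3.0
Step 2: N*kB*T = 7550*1.381e-23*1529.1 = 1.594e-16
Step 3: U = 3.0 * 1.594e-16 = 4.783e-16 J

4.783e-16


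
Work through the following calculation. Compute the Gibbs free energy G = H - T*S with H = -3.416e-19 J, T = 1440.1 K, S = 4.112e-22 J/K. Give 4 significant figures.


Step 1: T*S = 1440.1 * 4.112e-22 = 5.922e-19 J
Step 2: G = H - T*S = -3.416e-19 - 5.922e-19
Step 3: G = -9.338e-19 J

-9.338e-19


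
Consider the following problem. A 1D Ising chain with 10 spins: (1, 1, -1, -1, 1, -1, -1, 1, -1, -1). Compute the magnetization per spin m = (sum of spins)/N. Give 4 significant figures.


Step 1: Count up spins (+1): 4, down spins (-1): 6
Step 2: Total magnetization M = 4 - 6 = -2
Step 3: m = M/N = -2/10 = -0.2

-0.2


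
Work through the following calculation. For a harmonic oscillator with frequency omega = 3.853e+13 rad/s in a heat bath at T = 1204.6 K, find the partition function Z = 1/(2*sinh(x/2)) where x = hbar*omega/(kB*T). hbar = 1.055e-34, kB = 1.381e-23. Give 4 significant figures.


Step 1: Compute x = hbar*omega/(kB*T) = 1.055e-34*3.853e+13/(1.381e-23*1204.6) = 0.2444
Step 2: x/2 = 0.1222
Step 3: sinh(x/2) = 0.1225
Step 4: Z = 1/(2*0.1225) = 4.082

4.082


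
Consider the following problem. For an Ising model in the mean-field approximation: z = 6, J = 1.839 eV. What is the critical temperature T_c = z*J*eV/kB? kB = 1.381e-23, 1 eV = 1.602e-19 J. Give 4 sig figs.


Step 1: z*J = 6*1.839 = 11.03 eV
Step 2: Convert to Joules: 11.03*1.602e-19 = 1.768e-18 J
Step 3: T_c = 1.768e-18 / 1.381e-23 = 1.28e+05 K

1.28e+05


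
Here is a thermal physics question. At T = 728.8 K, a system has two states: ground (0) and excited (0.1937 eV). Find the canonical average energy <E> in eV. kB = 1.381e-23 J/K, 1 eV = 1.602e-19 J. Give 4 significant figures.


Step 1: beta*E = 0.1937*1.602e-19/(1.381e-23*728.8) = 3.083
Step 2: exp(-beta*E) = 0.04582
Step 3: <E> = 0.1937*0.04582/(1+0.04582) = 0.008486 eV

0.008486


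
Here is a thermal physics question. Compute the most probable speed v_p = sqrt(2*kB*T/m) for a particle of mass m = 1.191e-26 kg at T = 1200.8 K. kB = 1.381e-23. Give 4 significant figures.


Step 1: Numerator = 2*kB*T = 2*1.381e-23*1200.8 = 3.317e-20
Step 2: Ratio = 3.317e-20 / 1.191e-26 = 2.785e+06
Step 3: v_p = sqrt(2.785e+06) = 1669 m/s

1669


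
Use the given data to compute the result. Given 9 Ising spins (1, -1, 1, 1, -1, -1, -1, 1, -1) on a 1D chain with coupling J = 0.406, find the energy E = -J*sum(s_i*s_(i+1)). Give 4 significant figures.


Step 1: Nearest-neighbor products: -1, -1, 1, -1, 1, 1, -1, -1
Step 2: Sum of products = -2
Step 3: E = -0.406 * -2 = 0.812

0.812


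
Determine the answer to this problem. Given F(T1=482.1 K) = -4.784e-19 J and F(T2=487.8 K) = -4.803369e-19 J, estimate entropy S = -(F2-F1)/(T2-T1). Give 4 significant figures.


Step 1: dF = F2 - F1 = -4.803369e-19 - (-4.784e-19) = -1.9369e-21 J
Step 2: dT = T2 - T1 = 487.8 - 482.1 = 5.7 K
Step 3: S = -dF/dT = -(-1.9369e-21)/5.7 = 3.398e-22 J/K

3.398e-22


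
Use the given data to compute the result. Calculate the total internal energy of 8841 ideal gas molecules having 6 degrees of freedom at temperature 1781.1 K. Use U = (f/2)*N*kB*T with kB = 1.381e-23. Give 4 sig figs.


Step 1: f/2 = 6/2 = 3.0
Step 2: N*kB*T = 8841*1.381e-23*1781.1 = 2.175e-16
Step 3: U = 3.0 * 2.175e-16 = 6.524e-16 J

6.524e-16


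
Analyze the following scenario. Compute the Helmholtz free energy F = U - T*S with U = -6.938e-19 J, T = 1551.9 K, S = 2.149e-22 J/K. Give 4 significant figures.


Step 1: T*S = 1551.9 * 2.149e-22 = 3.335e-19 J
Step 2: F = U - T*S = -6.938e-19 - 3.335e-19
Step 3: F = -1.027e-18 J

-1.027e-18


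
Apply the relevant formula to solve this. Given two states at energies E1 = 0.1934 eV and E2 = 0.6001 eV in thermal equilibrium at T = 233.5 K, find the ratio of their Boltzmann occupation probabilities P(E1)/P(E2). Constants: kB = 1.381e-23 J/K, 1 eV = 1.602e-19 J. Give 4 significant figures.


Step 1: Compute energy difference dE = E1 - E2 = 0.1934 - 0.6001 = -0.4067 eV
Step 2: Convert to Joules: dE_J = -0.4067 * 1.602e-19 = -6.515e-20 J
Step 3: Compute exponent = -dE_J / (kB * T) = -(-6.515e-20) / (1.381e-23 * 233.5) = 20.2
Step 4: P(E1)/P(E2) = exp(20.2) = 5.955e+08

5.955e+08


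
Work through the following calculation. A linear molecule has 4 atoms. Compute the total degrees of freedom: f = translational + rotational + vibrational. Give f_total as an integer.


Step 1: Translational DOF = 3
Step 2: Rotational DOF (linear) = 2
Step 3: Vibrational DOF = 3*4 - 5 = 7
Step 4: Total = 3 + 2 + 7 = 12

12


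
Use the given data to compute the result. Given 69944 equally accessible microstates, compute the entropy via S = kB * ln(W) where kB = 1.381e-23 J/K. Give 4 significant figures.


Step 1: ln(W) = ln(69944) = 11.16
Step 2: S = kB * ln(W) = 1.381e-23 * 11.16
Step 3: S = 1.541e-22 J/K

1.541e-22


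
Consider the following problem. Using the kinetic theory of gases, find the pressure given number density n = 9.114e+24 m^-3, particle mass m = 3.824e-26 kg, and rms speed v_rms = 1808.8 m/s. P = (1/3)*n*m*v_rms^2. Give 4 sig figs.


Step 1: v_rms^2 = 1808.8^2 = 3.272e+06
Step 2: n*m = 9.114e+24*3.824e-26 = 0.3485
Step 3: P = (1/3)*0.3485*3.272e+06 = 3.801e+05 Pa

3.801e+05


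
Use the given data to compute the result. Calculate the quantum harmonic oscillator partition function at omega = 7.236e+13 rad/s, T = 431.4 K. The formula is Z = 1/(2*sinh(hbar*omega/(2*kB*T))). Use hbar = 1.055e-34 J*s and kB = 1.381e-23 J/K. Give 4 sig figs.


Step 1: Compute x = hbar*omega/(kB*T) = 1.055e-34*7.236e+13/(1.381e-23*431.4) = 1.281
Step 2: x/2 = 0.6407
Step 3: sinh(x/2) = 0.6854
Step 4: Z = 1/(2*0.6854) = 0.7295

0.7295


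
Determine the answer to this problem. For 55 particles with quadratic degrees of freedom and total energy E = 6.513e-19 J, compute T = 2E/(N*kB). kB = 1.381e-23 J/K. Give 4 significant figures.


Step 1: Numerator = 2*E = 2*6.513e-19 = 1.303e-18 J
Step 2: Denominator = N*kB = 55*1.381e-23 = 7.595e-22
Step 3: T = 1.303e-18 / 7.595e-22 = 1715 K

1715


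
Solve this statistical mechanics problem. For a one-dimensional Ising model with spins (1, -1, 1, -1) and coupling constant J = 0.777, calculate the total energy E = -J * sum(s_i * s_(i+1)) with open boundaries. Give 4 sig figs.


Step 1: Nearest-neighbor products: -1, -1, -1
Step 2: Sum of products = -3
Step 3: E = -0.777 * -3 = 2.331

2.331


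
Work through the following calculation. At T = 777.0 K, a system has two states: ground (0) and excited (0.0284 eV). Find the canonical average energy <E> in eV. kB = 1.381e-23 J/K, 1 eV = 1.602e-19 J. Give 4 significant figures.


Step 1: beta*E = 0.0284*1.602e-19/(1.381e-23*777.0) = 0.424
Step 2: exp(-beta*E) = 0.6544
Step 3: <E> = 0.0284*0.6544/(1+0.6544) = 0.01123 eV

0.01123


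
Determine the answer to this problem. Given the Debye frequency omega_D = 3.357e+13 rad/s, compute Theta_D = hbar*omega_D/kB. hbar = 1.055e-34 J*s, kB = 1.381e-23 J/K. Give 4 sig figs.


Step 1: hbar*omega_D = 1.055e-34 * 3.357e+13 = 3.542e-21 J
Step 2: Theta_D = 3.542e-21 / 1.381e-23
Step 3: Theta_D = 256.5 K

256.5


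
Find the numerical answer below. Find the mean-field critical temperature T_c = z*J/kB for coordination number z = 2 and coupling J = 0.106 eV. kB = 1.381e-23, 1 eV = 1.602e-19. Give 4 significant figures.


Step 1: z*J = 2*0.106 = 0.212 eV
Step 2: Convert to Joules: 0.212*1.602e-19 = 3.396e-20 J
Step 3: T_c = 3.396e-20 / 1.381e-23 = 2459 K

2459


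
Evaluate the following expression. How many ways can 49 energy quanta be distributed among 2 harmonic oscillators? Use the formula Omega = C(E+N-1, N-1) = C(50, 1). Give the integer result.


Step 1: Use binomial coefficient C(50, 1)
Step 2: Numerator = 50! / 49!
Step 3: Denominator = 1!
Step 4: Omega = 50

50


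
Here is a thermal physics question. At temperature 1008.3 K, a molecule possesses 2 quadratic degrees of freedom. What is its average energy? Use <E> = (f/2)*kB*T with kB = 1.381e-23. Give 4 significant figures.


Step 1: f/2 = 2/2 = 1
Step 2: kB*T = 1.381e-23 * 1008.3 = 1.392e-20
Step 3: <E> = 1 * 1.392e-20 = 1.392e-20 J

1.392e-20


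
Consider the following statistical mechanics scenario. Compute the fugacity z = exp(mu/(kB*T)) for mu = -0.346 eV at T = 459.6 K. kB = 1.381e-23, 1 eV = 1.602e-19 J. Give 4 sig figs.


Step 1: Convert mu to Joules: -0.346*1.602e-19 = -5.543e-20 J
Step 2: kB*T = 1.381e-23*459.6 = 6.347e-21 J
Step 3: mu/(kB*T) = -8.733
Step 4: z = exp(-8.733) = 0.0001612

0.0001612


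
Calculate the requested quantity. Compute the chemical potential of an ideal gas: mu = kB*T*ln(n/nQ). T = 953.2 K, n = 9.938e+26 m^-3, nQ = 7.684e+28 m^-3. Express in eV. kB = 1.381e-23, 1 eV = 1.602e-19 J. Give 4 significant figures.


Step 1: n/nQ = 9.938e+26/7.684e+28 = 0.01293
Step 2: ln(n/nQ) = -4.348
Step 3: mu = kB*T*ln(n/nQ) = 1.316e-20*-4.348 = -5.724e-20 J
Step 4: Convert to eV: -5.724e-20/1.602e-19 = -0.3573 eV

-0.3573


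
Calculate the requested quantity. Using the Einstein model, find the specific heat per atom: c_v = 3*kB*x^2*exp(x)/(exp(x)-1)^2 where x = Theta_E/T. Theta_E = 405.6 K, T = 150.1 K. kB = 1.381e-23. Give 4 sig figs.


Step 1: x = Theta_E/T = 405.6/150.1 = 2.702
Step 2: x^2 = 7.302
Step 3: exp(x) = 14.91
Step 4: c_v = 3*1.381e-23*7.302*14.91/(14.91-1)^2 = 2.331e-23

2.331e-23


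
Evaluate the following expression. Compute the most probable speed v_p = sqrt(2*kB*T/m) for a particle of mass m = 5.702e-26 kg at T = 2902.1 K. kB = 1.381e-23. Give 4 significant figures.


Step 1: Numerator = 2*kB*T = 2*1.381e-23*2902.1 = 8.016e-20
Step 2: Ratio = 8.016e-20 / 5.702e-26 = 1.406e+06
Step 3: v_p = sqrt(1.406e+06) = 1186 m/s

1186


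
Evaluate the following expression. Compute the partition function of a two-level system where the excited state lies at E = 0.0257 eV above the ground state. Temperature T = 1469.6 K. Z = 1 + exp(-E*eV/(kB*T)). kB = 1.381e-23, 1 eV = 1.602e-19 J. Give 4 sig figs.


Step 1: Compute beta*E = E*eV/(kB*T) = 0.0257*1.602e-19/(1.381e-23*1469.6) = 0.2029
Step 2: exp(-beta*E) = exp(-0.2029) = 0.8164
Step 3: Z = 1 + 0.8164 = 1.816

1.816


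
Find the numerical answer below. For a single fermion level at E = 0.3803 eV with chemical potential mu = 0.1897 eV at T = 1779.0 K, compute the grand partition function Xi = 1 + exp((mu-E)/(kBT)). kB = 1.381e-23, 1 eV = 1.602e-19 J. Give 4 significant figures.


Step 1: (mu - E) = 0.1897 - 0.3803 = -0.1906 eV
Step 2: x = (mu-E)*eV/(kB*T) = -0.1906*1.602e-19/(1.381e-23*1779.0) = -1.243
Step 3: exp(x) = 0.2886
Step 4: Xi = 1 + 0.2886 = 1.289

1.289


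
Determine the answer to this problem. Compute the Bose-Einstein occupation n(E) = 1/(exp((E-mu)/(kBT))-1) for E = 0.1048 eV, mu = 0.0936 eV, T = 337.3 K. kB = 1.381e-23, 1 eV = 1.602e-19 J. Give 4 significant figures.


Step 1: (E - mu) = 0.0112 eV
Step 2: x = (E-mu)*eV/(kB*T) = 0.0112*1.602e-19/(1.381e-23*337.3) = 0.3852
Step 3: exp(x) = 1.47
Step 4: n = 1/(exp(x)-1) = 2.128

2.128


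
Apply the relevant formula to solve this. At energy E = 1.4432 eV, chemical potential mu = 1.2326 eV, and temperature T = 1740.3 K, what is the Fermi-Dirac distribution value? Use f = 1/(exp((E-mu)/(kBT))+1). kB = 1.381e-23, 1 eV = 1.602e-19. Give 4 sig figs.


Step 1: (E - mu) = 1.4432 - 1.2326 = 0.2106 eV
Step 2: Convert: (E-mu)*eV = 3.374e-20 J
Step 3: x = (E-mu)*eV/(kB*T) = 1.404
Step 4: f = 1/(exp(1.404)+1) = 0.1972

0.1972


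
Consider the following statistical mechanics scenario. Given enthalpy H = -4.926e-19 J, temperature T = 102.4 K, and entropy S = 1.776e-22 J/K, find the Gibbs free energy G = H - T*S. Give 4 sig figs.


Step 1: T*S = 102.4 * 1.776e-22 = 1.819e-20 J
Step 2: G = H - T*S = -4.926e-19 - 1.819e-20
Step 3: G = -5.108e-19 J

-5.108e-19


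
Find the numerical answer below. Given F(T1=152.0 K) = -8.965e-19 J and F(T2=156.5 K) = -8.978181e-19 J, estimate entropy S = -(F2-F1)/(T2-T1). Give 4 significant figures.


Step 1: dF = F2 - F1 = -8.978181e-19 - (-8.965e-19) = -1.3181e-21 J
Step 2: dT = T2 - T1 = 156.5 - 152.0 = 4.5 K
Step 3: S = -dF/dT = -(-1.3181e-21)/4.5 = 2.929e-22 J/K

2.929e-22


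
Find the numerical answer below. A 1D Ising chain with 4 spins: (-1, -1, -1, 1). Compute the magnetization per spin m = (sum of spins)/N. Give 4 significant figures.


Step 1: Count up spins (+1): 1, down spins (-1): 3
Step 2: Total magnetization M = 1 - 3 = -2
Step 3: m = M/N = -2/4 = -0.5

-0.5


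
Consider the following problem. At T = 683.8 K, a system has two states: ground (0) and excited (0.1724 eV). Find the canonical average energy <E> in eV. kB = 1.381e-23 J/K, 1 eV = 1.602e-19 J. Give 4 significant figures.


Step 1: beta*E = 0.1724*1.602e-19/(1.381e-23*683.8) = 2.925
Step 2: exp(-beta*E) = 0.05368
Step 3: <E> = 0.1724*0.05368/(1+0.05368) = 0.008783 eV

0.008783


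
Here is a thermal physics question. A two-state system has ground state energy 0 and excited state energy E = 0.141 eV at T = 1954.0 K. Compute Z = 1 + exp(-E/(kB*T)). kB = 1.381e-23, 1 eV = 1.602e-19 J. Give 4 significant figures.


Step 1: Compute beta*E = E*eV/(kB*T) = 0.141*1.602e-19/(1.381e-23*1954.0) = 0.8371
Step 2: exp(-beta*E) = exp(-0.8371) = 0.433
Step 3: Z = 1 + 0.433 = 1.433

1.433


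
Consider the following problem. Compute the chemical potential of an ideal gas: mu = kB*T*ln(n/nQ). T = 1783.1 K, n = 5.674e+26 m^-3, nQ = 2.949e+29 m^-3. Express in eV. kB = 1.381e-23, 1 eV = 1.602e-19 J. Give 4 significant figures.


Step 1: n/nQ = 5.674e+26/2.949e+29 = 0.001924
Step 2: ln(n/nQ) = -6.253
Step 3: mu = kB*T*ln(n/nQ) = 2.462e-20*-6.253 = -1.54e-19 J
Step 4: Convert to eV: -1.54e-19/1.602e-19 = -0.9612 eV

-0.9612


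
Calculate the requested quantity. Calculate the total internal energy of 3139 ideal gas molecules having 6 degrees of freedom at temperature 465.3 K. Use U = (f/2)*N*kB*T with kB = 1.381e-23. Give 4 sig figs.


Step 1: f/2 = 6/2 = 3.0
Step 2: N*kB*T = 3139*1.381e-23*465.3 = 2.017e-17
Step 3: U = 3.0 * 2.017e-17 = 6.051e-17 J

6.051e-17


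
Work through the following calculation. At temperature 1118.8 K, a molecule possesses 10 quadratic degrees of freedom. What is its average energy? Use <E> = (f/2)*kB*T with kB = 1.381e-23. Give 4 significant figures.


Step 1: f/2 = 10/2 = 5
Step 2: kB*T = 1.381e-23 * 1118.8 = 1.545e-20
Step 3: <E> = 5 * 1.545e-20 = 7.725e-20 J

7.725e-20


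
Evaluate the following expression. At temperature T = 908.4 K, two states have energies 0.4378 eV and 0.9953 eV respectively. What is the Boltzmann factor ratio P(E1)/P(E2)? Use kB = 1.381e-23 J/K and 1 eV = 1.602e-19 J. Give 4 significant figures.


Step 1: Compute energy difference dE = E1 - E2 = 0.4378 - 0.9953 = -0.5575 eV
Step 2: Convert to Joules: dE_J = -0.5575 * 1.602e-19 = -8.931e-20 J
Step 3: Compute exponent = -dE_J / (kB * T) = -(-8.931e-20) / (1.381e-23 * 908.4) = 7.119
Step 4: P(E1)/P(E2) = exp(7.119) = 1236

1236


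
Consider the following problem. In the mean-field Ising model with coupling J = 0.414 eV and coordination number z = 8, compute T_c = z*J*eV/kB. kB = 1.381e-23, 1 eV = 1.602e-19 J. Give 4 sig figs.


Step 1: z*J = 8*0.414 = 3.312 eV
Step 2: Convert to Joules: 3.312*1.602e-19 = 5.306e-19 J
Step 3: T_c = 5.306e-19 / 1.381e-23 = 3.842e+04 K

3.842e+04


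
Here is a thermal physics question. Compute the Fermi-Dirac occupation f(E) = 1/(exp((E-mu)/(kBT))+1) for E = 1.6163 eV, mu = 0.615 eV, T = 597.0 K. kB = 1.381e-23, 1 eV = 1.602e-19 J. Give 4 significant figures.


Step 1: (E - mu) = 1.6163 - 0.615 = 1.001 eV
Step 2: Convert: (E-mu)*eV = 1.604e-19 J
Step 3: x = (E-mu)*eV/(kB*T) = 19.46
Step 4: f = 1/(exp(19.46)+1) = 3.55e-09

3.55e-09


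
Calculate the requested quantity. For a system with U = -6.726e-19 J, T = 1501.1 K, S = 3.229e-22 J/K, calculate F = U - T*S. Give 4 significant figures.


Step 1: T*S = 1501.1 * 3.229e-22 = 4.847e-19 J
Step 2: F = U - T*S = -6.726e-19 - 4.847e-19
Step 3: F = -1.157e-18 J

-1.157e-18


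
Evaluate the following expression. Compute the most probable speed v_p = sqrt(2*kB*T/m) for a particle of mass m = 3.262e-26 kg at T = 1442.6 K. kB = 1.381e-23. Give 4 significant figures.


Step 1: Numerator = 2*kB*T = 2*1.381e-23*1442.6 = 3.984e-20
Step 2: Ratio = 3.984e-20 / 3.262e-26 = 1.221e+06
Step 3: v_p = sqrt(1.221e+06) = 1105 m/s

1105


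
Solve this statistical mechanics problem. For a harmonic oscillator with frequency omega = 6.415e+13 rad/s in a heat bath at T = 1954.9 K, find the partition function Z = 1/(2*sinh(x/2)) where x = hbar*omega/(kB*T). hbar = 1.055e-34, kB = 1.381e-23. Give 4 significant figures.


Step 1: Compute x = hbar*omega/(kB*T) = 1.055e-34*6.415e+13/(1.381e-23*1954.9) = 0.2507
Step 2: x/2 = 0.1253
Step 3: sinh(x/2) = 0.1257
Step 4: Z = 1/(2*0.1257) = 3.979

3.979


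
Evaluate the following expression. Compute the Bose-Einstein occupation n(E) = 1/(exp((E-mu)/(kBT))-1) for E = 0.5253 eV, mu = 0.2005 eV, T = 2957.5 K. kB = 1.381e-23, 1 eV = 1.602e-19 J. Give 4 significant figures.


Step 1: (E - mu) = 0.3248 eV
Step 2: x = (E-mu)*eV/(kB*T) = 0.3248*1.602e-19/(1.381e-23*2957.5) = 1.274
Step 3: exp(x) = 3.575
Step 4: n = 1/(exp(x)-1) = 0.3883

0.3883


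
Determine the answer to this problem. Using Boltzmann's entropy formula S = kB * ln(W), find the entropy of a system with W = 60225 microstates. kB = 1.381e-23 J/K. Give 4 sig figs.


Step 1: ln(W) = ln(60225) = 11.01
Step 2: S = kB * ln(W) = 1.381e-23 * 11.01
Step 3: S = 1.52e-22 J/K

1.52e-22


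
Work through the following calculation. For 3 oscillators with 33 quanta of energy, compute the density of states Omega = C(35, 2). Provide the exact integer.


Step 1: Use binomial coefficient C(35, 2)
Step 2: Numerator = 35! / 33!
Step 3: Denominator = 2!
Step 4: Omega = 595

595


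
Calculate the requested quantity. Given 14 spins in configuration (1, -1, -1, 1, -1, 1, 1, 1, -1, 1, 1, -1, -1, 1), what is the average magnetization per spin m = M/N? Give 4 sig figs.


Step 1: Count up spins (+1): 8, down spins (-1): 6
Step 2: Total magnetization M = 8 - 6 = 2
Step 3: m = M/N = 2/14 = 0.1429

0.1429


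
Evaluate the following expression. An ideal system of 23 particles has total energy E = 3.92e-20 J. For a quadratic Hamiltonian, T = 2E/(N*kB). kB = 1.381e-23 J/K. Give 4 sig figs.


Step 1: Numerator = 2*E = 2*3.92e-20 = 7.84e-20 J
Step 2: Denominator = N*kB = 23*1.381e-23 = 3.176e-22
Step 3: T = 7.84e-20 / 3.176e-22 = 246.8 K

246.8


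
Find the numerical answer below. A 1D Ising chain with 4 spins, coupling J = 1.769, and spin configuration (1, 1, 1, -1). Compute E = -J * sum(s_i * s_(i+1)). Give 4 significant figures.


Step 1: Nearest-neighbor products: 1, 1, -1
Step 2: Sum of products = 1
Step 3: E = -1.769 * 1 = -1.769

-1.769


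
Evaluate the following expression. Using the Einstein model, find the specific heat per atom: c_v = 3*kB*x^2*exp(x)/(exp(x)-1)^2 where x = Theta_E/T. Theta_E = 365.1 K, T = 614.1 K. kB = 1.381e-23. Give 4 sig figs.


Step 1: x = Theta_E/T = 365.1/614.1 = 0.5945
Step 2: x^2 = 0.3535
Step 3: exp(x) = 1.812
Step 4: c_v = 3*1.381e-23*0.3535*1.812/(1.812-1)^2 = 4.023e-23

4.023e-23


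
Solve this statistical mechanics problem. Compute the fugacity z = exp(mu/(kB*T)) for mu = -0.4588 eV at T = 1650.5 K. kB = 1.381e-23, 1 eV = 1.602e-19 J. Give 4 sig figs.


Step 1: Convert mu to Joules: -0.4588*1.602e-19 = -7.35e-20 J
Step 2: kB*T = 1.381e-23*1650.5 = 2.279e-20 J
Step 3: mu/(kB*T) = -3.225
Step 4: z = exp(-3.225) = 0.03977

0.03977


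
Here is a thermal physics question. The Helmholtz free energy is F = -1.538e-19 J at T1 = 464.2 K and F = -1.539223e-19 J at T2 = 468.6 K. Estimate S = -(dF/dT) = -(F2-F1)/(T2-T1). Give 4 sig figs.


Step 1: dF = F2 - F1 = -1.539223e-19 - (-1.538e-19) = -1.223e-22 J
Step 2: dT = T2 - T1 = 468.6 - 464.2 = 4.4 K
Step 3: S = -dF/dT = -(-1.223e-22)/4.4 = 2.78e-23 J/K

2.78e-23


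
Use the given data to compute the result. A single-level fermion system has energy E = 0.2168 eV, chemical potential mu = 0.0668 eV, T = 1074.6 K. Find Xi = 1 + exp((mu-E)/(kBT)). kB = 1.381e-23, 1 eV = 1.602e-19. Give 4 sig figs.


Step 1: (mu - E) = 0.0668 - 0.2168 = -0.15 eV
Step 2: x = (mu-E)*eV/(kB*T) = -0.15*1.602e-19/(1.381e-23*1074.6) = -1.619
Step 3: exp(x) = 0.198
Step 4: Xi = 1 + 0.198 = 1.198

1.198


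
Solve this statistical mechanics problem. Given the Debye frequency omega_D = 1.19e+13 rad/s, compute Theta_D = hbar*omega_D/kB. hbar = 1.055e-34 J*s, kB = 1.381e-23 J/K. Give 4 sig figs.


Step 1: hbar*omega_D = 1.055e-34 * 1.19e+13 = 1.255e-21 J
Step 2: Theta_D = 1.255e-21 / 1.381e-23
Step 3: Theta_D = 90.91 K

90.91


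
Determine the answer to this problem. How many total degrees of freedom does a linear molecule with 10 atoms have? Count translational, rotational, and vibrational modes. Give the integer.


Step 1: Translational DOF = 3
Step 2: Rotational DOF (linear) = 2
Step 3: Vibrational DOF = 3*10 - 5 = 25
Step 4: Total = 3 + 2 + 25 = 30

30


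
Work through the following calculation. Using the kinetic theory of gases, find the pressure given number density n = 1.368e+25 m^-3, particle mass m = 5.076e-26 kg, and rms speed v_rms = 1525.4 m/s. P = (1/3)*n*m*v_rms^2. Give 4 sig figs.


Step 1: v_rms^2 = 1525.4^2 = 2.327e+06
Step 2: n*m = 1.368e+25*5.076e-26 = 0.6944
Step 3: P = (1/3)*0.6944*2.327e+06 = 5.386e+05 Pa

5.386e+05


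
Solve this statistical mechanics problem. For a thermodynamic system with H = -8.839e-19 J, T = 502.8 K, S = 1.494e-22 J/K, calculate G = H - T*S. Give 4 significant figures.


Step 1: T*S = 502.8 * 1.494e-22 = 7.512e-20 J
Step 2: G = H - T*S = -8.839e-19 - 7.512e-20
Step 3: G = -9.59e-19 J

-9.59e-19


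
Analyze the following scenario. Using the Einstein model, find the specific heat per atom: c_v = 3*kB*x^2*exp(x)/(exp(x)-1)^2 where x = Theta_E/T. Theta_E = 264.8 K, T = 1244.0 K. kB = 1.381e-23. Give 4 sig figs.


Step 1: x = Theta_E/T = 264.8/1244.0 = 0.2129
Step 2: x^2 = 0.04531
Step 3: exp(x) = 1.237
Step 4: c_v = 3*1.381e-23*0.04531*1.237/(1.237-1)^2 = 4.127e-23

4.127e-23


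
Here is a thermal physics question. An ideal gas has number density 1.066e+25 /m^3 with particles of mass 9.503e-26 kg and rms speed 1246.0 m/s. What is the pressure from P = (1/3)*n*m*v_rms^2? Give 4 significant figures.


Step 1: v_rms^2 = 1246.0^2 = 1.553e+06
Step 2: n*m = 1.066e+25*9.503e-26 = 1.013
Step 3: P = (1/3)*1.013*1.553e+06 = 5.242e+05 Pa

5.242e+05


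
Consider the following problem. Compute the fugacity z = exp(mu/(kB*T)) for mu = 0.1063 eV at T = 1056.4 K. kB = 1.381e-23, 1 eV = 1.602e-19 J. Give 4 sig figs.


Step 1: Convert mu to Joules: 0.1063*1.602e-19 = 1.703e-20 J
Step 2: kB*T = 1.381e-23*1056.4 = 1.459e-20 J
Step 3: mu/(kB*T) = 1.167
Step 4: z = exp(1.167) = 3.213

3.213


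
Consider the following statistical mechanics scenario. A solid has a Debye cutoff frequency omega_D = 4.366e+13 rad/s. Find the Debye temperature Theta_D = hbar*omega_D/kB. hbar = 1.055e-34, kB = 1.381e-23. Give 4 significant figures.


Step 1: hbar*omega_D = 1.055e-34 * 4.366e+13 = 4.606e-21 J
Step 2: Theta_D = 4.606e-21 / 1.381e-23
Step 3: Theta_D = 333.5 K

333.5


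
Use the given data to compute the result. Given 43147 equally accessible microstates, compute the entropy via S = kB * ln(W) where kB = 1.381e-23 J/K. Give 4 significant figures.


Step 1: ln(W) = ln(43147) = 10.67
Step 2: S = kB * ln(W) = 1.381e-23 * 10.67
Step 3: S = 1.474e-22 J/K

1.474e-22


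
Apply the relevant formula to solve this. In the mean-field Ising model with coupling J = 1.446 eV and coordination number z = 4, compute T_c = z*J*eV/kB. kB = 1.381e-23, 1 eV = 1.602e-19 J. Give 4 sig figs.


Step 1: z*J = 4*1.446 = 5.784 eV
Step 2: Convert to Joules: 5.784*1.602e-19 = 9.266e-19 J
Step 3: T_c = 9.266e-19 / 1.381e-23 = 6.71e+04 K

6.71e+04


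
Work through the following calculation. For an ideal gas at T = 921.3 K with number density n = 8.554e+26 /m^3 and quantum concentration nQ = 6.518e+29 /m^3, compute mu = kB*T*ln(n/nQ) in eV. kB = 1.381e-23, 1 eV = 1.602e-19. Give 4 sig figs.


Step 1: n/nQ = 8.554e+26/6.518e+29 = 0.001312
Step 2: ln(n/nQ) = -6.636
Step 3: mu = kB*T*ln(n/nQ) = 1.272e-20*-6.636 = -8.443e-20 J
Step 4: Convert to eV: -8.443e-20/1.602e-19 = -0.527 eV

-0.527


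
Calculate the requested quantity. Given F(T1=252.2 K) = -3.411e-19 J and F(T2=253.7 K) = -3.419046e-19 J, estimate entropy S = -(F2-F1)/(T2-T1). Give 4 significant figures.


Step 1: dF = F2 - F1 = -3.419046e-19 - (-3.411e-19) = -8.046e-22 J
Step 2: dT = T2 - T1 = 253.7 - 252.2 = 1.5 K
Step 3: S = -dF/dT = -(-8.046e-22)/1.5 = 5.364e-22 J/K

5.364e-22


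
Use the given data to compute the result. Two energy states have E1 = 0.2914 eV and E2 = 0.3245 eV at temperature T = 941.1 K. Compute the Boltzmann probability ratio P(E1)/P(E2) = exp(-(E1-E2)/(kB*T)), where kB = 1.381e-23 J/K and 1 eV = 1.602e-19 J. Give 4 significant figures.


Step 1: Compute energy difference dE = E1 - E2 = 0.2914 - 0.3245 = -0.0331 eV
Step 2: Convert to Joules: dE_J = -0.0331 * 1.602e-19 = -5.303e-21 J
Step 3: Compute exponent = -dE_J / (kB * T) = -(-5.303e-21) / (1.381e-23 * 941.1) = 0.408
Step 4: P(E1)/P(E2) = exp(0.408) = 1.504

1.504


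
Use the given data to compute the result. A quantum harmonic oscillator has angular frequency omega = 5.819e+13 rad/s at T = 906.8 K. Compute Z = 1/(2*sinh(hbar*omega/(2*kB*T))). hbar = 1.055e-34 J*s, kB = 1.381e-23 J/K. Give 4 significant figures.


Step 1: Compute x = hbar*omega/(kB*T) = 1.055e-34*5.819e+13/(1.381e-23*906.8) = 0.4902
Step 2: x/2 = 0.2451
Step 3: sinh(x/2) = 0.2476
Step 4: Z = 1/(2*0.2476) = 2.02

2.02


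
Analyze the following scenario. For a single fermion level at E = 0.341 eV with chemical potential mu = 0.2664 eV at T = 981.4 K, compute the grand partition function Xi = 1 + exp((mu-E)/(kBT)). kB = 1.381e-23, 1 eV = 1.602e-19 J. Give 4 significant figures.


Step 1: (mu - E) = 0.2664 - 0.341 = -0.0746 eV
Step 2: x = (mu-E)*eV/(kB*T) = -0.0746*1.602e-19/(1.381e-23*981.4) = -0.8818
Step 3: exp(x) = 0.414
Step 4: Xi = 1 + 0.414 = 1.414

1.414


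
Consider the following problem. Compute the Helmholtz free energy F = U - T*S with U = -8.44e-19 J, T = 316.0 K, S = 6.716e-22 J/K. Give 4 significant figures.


Step 1: T*S = 316.0 * 6.716e-22 = 2.122e-19 J
Step 2: F = U - T*S = -8.44e-19 - 2.122e-19
Step 3: F = -1.056e-18 J

-1.056e-18


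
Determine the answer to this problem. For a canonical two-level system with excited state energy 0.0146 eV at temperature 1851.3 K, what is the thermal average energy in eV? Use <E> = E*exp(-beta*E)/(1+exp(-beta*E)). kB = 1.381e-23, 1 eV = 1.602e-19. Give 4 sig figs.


Step 1: beta*E = 0.0146*1.602e-19/(1.381e-23*1851.3) = 0.09148
Step 2: exp(-beta*E) = 0.9126
Step 3: <E> = 0.0146*0.9126/(1+0.9126) = 0.006966 eV

0.006966


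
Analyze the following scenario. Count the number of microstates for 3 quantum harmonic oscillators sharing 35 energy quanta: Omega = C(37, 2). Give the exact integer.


Step 1: Use binomial coefficient C(37, 2)
Step 2: Numerator = 37! / 35!
Step 3: Denominator = 2!
Step 4: Omega = 666

666


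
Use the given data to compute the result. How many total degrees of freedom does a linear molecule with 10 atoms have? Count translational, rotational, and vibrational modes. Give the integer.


Step 1: Translational DOF = 3
Step 2: Rotational DOF (linear) = 2
Step 3: Vibrational DOF = 3*10 - 5 = 25
Step 4: Total = 3 + 2 + 25 = 30

30


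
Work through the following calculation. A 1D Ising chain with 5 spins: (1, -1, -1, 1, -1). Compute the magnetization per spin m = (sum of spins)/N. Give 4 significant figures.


Step 1: Count up spins (+1): 2, down spins (-1): 3
Step 2: Total magnetization M = 2 - 3 = -1
Step 3: m = M/N = -1/5 = -0.2

-0.2


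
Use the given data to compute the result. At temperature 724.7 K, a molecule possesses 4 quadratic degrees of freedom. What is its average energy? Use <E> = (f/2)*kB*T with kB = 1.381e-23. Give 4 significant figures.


Step 1: f/2 = 4/2 = 2
Step 2: kB*T = 1.381e-23 * 724.7 = 1.001e-20
Step 3: <E> = 2 * 1.001e-20 = 2.002e-20 J

2.002e-20


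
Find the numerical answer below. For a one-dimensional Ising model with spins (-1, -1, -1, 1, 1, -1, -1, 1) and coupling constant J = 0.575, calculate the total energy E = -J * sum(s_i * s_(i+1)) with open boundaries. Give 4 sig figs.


Step 1: Nearest-neighbor products: 1, 1, -1, 1, -1, 1, -1
Step 2: Sum of products = 1
Step 3: E = -0.575 * 1 = -0.575

-0.575


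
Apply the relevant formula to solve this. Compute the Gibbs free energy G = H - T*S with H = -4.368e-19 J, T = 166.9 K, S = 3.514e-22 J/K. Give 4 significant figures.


Step 1: T*S = 166.9 * 3.514e-22 = 5.865e-20 J
Step 2: G = H - T*S = -4.368e-19 - 5.865e-20
Step 3: G = -4.954e-19 J

-4.954e-19


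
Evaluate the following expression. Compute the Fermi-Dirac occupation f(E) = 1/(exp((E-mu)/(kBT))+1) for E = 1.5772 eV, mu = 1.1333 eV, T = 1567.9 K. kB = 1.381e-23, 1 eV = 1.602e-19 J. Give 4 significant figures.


Step 1: (E - mu) = 1.5772 - 1.1333 = 0.4439 eV
Step 2: Convert: (E-mu)*eV = 7.111e-20 J
Step 3: x = (E-mu)*eV/(kB*T) = 3.284
Step 4: f = 1/(exp(3.284)+1) = 0.03612

0.03612


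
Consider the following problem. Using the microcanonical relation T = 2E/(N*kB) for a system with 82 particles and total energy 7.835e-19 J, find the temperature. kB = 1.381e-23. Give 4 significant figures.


Step 1: Numerator = 2*E = 2*7.835e-19 = 1.567e-18 J
Step 2: Denominator = N*kB = 82*1.381e-23 = 1.132e-21
Step 3: T = 1.567e-18 / 1.132e-21 = 1384 K

1384


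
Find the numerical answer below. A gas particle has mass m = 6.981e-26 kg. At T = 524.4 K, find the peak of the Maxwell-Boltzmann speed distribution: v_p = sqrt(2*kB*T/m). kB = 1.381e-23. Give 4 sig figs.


Step 1: Numerator = 2*kB*T = 2*1.381e-23*524.4 = 1.448e-20
Step 2: Ratio = 1.448e-20 / 6.981e-26 = 2.075e+05
Step 3: v_p = sqrt(2.075e+05) = 455.5 m/s

455.5


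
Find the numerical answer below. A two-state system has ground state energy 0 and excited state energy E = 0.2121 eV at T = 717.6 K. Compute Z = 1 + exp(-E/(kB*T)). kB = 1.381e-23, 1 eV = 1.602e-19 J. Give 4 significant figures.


Step 1: Compute beta*E = E*eV/(kB*T) = 0.2121*1.602e-19/(1.381e-23*717.6) = 3.429
Step 2: exp(-beta*E) = exp(-3.429) = 0.03243
Step 3: Z = 1 + 0.03243 = 1.032

1.032


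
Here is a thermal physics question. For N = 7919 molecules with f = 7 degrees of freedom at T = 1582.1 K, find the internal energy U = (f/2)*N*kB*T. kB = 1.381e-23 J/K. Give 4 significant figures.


Step 1: f/2 = 7/2 = 3.5
Step 2: N*kB*T = 7919*1.381e-23*1582.1 = 1.73e-16
Step 3: U = 3.5 * 1.73e-16 = 6.056e-16 J

6.056e-16
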